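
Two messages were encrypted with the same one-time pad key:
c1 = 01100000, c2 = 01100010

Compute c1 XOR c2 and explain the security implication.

Step 1: c1 XOR c2 = (m1 XOR k) XOR (m2 XOR k).
Step 2: By XOR associativity/commutativity: = m1 XOR m2 XOR k XOR k = m1 XOR m2.
Step 3: 01100000 XOR 01100010 = 00000010 = 2.
Step 4: The key cancels out! An attacker learns m1 XOR m2 = 2, revealing the relationship between plaintexts.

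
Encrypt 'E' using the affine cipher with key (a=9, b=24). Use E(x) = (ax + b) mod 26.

Step 1: Convert 'E' to number: x = 4.
Step 2: E(4) = (9 * 4 + 24) mod 26 = 60 mod 26 = 8.
Step 3: Convert 8 back to letter: I.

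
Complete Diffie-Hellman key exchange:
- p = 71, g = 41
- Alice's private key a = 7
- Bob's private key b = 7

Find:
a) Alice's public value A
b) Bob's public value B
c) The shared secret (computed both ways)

Step 1: A = g^a mod p = 41^7 mod 71 = 70.
Step 2: B = g^b mod p = 41^7 mod 71 = 70.
Step 3: Alice computes s = B^a mod p = 70^7 mod 71 = 70.
Step 4: Bob computes s = A^b mod p = 70^7 mod 71 = 70.
Both sides agree: shared secret = 70.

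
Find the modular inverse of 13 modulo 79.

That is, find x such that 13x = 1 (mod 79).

Step 1: We need x such that 13 * x = 1 (mod 79).
Step 2: Using the extended Euclidean algorithm or trial:
  13 * 73 = 949 = 12 * 79 + 1.
Step 3: Since 949 mod 79 = 1, the inverse is x = 73.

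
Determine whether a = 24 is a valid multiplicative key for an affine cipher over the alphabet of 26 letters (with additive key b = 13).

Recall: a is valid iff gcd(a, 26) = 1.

Step 1: Compute gcd(24, 26).
Step 2: gcd(24, 26) = 2.
Since gcd = 2 != 1, 24 shares a common factor with 26, so it cannot be used.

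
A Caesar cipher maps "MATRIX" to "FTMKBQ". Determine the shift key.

Step 1: Compare first letters: M (position 12) -> F (position 5).
Step 2: Shift = (5 - 12) mod 26 = 19.
The shift value is 19.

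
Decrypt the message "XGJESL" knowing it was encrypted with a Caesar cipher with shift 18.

Step 1: Reverse the shift by subtracting 18 from each letter position.
  X (position 23) -> position (23-18) mod 26 = 5 -> F
  G (position 6) -> position (6-18) mod 26 = 14 -> O
  J (position 9) -> position (9-18) mod 26 = 17 -> R
  E (position 4) -> position (4-18) mod 26 = 12 -> M
  S (position 18) -> position (18-18) mod 26 = 0 -> A
  L (position 11) -> position (11-18) mod 26 = 19 -> T
Decrypted message: FORMAT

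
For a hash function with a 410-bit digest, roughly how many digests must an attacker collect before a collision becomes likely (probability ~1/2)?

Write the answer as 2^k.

Step 1: The birthday paradox gives collision probability ~50% after sqrt(2^n) = 2^(n/2) hashes.
Step 2: For 410-bit output: 2^(410/2) = 2^205.
Step 3: Approximately 2^205 hash computations needed.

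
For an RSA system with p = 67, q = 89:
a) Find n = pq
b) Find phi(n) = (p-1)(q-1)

Step 1: n = p * q = 67 * 89 = 5963.
Step 2: phi(n) = (p-1)(q-1) = 66 * 88 = 5808.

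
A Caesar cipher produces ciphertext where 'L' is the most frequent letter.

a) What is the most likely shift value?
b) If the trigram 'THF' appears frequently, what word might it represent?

Step 1: In English, 'E' is the most frequent letter (12.7%).
Step 2: The most frequent ciphertext letter is 'L' (position 11).
Step 3: Shift = (11 - 4) mod 26 = 7.
Step 4: Decrypt 'THF' by shifting back 7:
  T -> M
  H -> A
  F -> Y
Step 5: 'THF' decrypts to 'MAY'.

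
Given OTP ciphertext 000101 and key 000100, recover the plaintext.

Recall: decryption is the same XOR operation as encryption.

Step 1: XOR ciphertext with key:
  Ciphertext: 000101
  Key:        000100
  XOR:        000001
Step 2: Plaintext = 000001 = 1 in decimal.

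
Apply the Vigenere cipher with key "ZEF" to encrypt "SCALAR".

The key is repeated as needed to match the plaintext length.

Step 1: Repeat key to match plaintext length:
  Plaintext: SCALAR
  Key:       ZEFZEF
Step 2: Encrypt each letter:
  S(18) + Z(25) = (18+25) mod 26 = 17 = R
  C(2) + E(4) = (2+4) mod 26 = 6 = G
  A(0) + F(5) = (0+5) mod 26 = 5 = F
  L(11) + Z(25) = (11+25) mod 26 = 10 = K
  A(0) + E(4) = (0+4) mod 26 = 4 = E
  R(17) + F(5) = (17+5) mod 26 = 22 = W
Ciphertext: RGFKEW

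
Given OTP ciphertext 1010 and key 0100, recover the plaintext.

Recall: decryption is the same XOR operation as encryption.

Step 1: XOR ciphertext with key:
  Ciphertext: 1010
  Key:        0100
  XOR:        1110
Step 2: Plaintext = 1110 = 14 in decimal.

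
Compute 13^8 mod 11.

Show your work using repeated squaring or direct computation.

Step 1: Compute 13^8 mod 11 step by step, reducing modulo 11 at each step.
  13^1 mod 11 = 2
  13^2 mod 11 = (2 * 13) mod 11 = 4
  13^3 mod 11 = (4 * 13) mod 11 = 8
  13^4 mod 11 = (8 * 13) mod 11 = 5
  13^5 mod 11 = (5 * 13) mod 11 = 10
  13^6 mod 11 = (10 * 13) mod 11 = 9
  13^7 mod 11 = (9 * 13) mod 11 = 7
  13^8 mod 11 = (7 * 13) mod 11 = 3
Step 2: Result = 3.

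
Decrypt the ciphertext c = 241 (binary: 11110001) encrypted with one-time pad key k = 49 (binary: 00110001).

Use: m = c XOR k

Step 1: XOR ciphertext with key:
  Ciphertext: 11110001
  Key:        00110001
  XOR:        11000000
Step 2: Plaintext = 11000000 = 192 in decimal.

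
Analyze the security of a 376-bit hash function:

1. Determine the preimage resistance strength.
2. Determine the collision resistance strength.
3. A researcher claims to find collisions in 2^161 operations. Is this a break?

Step 1: Preimage resistance requires brute-force of 2^376 operations.
Step 2: Collision resistance (birthday bound) = 2^(376/2) = 2^188.
Step 3: The claimed attack costs 2^161 operations.
Step 4: Since 2^161 < 2^188, the claimed attack beats the generic birthday bound, so collision resistance is broken.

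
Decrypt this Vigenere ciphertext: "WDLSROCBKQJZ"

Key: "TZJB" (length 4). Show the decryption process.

Step 1: Key 'TZJB' has length 4. Extended key: TZJBTZJBTZJB
Step 2: Decrypt each position:
  W(22) - T(19) = 3 = D
  D(3) - Z(25) = 4 = E
  L(11) - J(9) = 2 = C
  S(18) - B(1) = 17 = R
  R(17) - T(19) = 24 = Y
  O(14) - Z(25) = 15 = P
  C(2) - J(9) = 19 = T
  B(1) - B(1) = 0 = A
  K(10) - T(19) = 17 = R
  Q(16) - Z(25) = 17 = R
  J(9) - J(9) = 0 = A
  Z(25) - B(1) = 24 = Y
Plaintext: DECRYPTARRAY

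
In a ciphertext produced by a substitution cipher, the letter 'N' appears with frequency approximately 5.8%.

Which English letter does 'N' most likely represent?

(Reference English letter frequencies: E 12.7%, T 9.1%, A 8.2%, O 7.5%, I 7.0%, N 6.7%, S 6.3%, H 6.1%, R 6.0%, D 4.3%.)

Step 1: The observed frequency is 5.8%.
Step 2: Compare with English frequencies:
  E: 12.7% (difference: 6.9%)
  T: 9.1% (difference: 3.3%)
  A: 8.2% (difference: 2.4%)
  O: 7.5% (difference: 1.7%)
  I: 7.0% (difference: 1.2%)
  N: 6.7% (difference: 0.9%)
  S: 6.3% (difference: 0.5%)
  H: 6.1% (difference: 0.3%)
  R: 6.0% (difference: 0.2%) <-- closest
  D: 4.3% (difference: 1.5%)
Step 3: 'N' most likely represents 'R' (frequency 6.0%).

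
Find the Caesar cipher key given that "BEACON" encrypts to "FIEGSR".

Step 1: Compare first letters: B (position 1) -> F (position 5).
Step 2: Shift = (5 - 1) mod 26 = 4.
The shift value is 4.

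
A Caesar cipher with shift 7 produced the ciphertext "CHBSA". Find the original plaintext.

Step 1: Reverse the shift by subtracting 7 from each letter position.
  C (position 2) -> position (2-7) mod 26 = 21 -> V
  H (position 7) -> position (7-7) mod 26 = 0 -> A
  B (position 1) -> position (1-7) mod 26 = 20 -> U
  S (position 18) -> position (18-7) mod 26 = 11 -> L
  A (position 0) -> position (0-7) mod 26 = 19 -> T
Decrypted message: VAULT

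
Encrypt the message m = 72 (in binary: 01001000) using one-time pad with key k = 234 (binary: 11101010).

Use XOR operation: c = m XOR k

Step 1: Write out the XOR operation bit by bit:
  Message: 01001000
  Key:     11101010
  XOR:     10100010
Step 2: Convert to decimal: 10100010 = 162.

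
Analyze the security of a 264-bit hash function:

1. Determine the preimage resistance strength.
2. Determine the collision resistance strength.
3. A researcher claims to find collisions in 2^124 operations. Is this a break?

Step 1: Preimage resistance requires brute-force of 2^264 operations.
Step 2: Collision resistance (birthday bound) = 2^(264/2) = 2^132.
Step 3: The claimed attack costs 2^124 operations.
Step 4: Since 2^124 < 2^132, the claimed attack beats the generic birthday bound, so collision resistance is broken.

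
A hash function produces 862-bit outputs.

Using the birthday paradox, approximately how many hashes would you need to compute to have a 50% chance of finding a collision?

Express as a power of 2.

Step 1: The birthday paradox gives collision probability ~50% after sqrt(2^n) = 2^(n/2) hashes.
Step 2: For 862-bit output: 2^(862/2) = 2^431.
Step 3: Approximately 2^431 hash computations needed.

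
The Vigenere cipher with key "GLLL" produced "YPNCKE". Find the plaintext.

Step 1: Extend key: GLLLGL
Step 2: Decrypt each letter (c - k) mod 26:
  Y(24) - G(6) = (24-6) mod 26 = 18 = S
  P(15) - L(11) = (15-11) mod 26 = 4 = E
  N(13) - L(11) = (13-11) mod 26 = 2 = C
  C(2) - L(11) = (2-11) mod 26 = 17 = R
  K(10) - G(6) = (10-6) mod 26 = 4 = E
  E(4) - L(11) = (4-11) mod 26 = 19 = T
Plaintext: SECRET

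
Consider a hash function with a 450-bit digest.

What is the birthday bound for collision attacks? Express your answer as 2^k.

Step 1: The birthday paradox gives collision probability ~50% after sqrt(2^n) = 2^(n/2) hashes.
Step 2: For 450-bit output: 2^(450/2) = 2^225.
Step 3: Approximately 2^225 hash computations needed.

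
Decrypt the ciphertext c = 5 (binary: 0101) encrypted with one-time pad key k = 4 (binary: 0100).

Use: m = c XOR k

Step 1: XOR ciphertext with key:
  Ciphertext: 0101
  Key:        0100
  XOR:        0001
Step 2: Plaintext = 0001 = 1 in decimal.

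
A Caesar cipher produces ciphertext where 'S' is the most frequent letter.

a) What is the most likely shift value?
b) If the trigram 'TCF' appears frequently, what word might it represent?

Step 1: In English, 'E' is the most frequent letter (12.7%).
Step 2: The most frequent ciphertext letter is 'S' (position 18).
Step 3: Shift = (18 - 4) mod 26 = 14.
Step 4: Decrypt 'TCF' by shifting back 14:
  T -> F
  C -> O
  F -> R
Step 5: 'TCF' decrypts to 'FOR'.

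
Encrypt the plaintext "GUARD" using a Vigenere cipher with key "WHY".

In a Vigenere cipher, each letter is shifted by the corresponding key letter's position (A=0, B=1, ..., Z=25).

Step 1: Repeat key to match plaintext length:
  Plaintext: GUARD
  Key:       WHYWH
Step 2: Encrypt each letter:
  G(6) + W(22) = (6+22) mod 26 = 2 = C
  U(20) + H(7) = (20+7) mod 26 = 1 = B
  A(0) + Y(24) = (0+24) mod 26 = 24 = Y
  R(17) + W(22) = (17+22) mod 26 = 13 = N
  D(3) + H(7) = (3+7) mod 26 = 10 = K
Ciphertext: CBYNK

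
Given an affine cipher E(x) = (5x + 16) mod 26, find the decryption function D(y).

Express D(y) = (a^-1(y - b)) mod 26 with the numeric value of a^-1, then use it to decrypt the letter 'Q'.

Step 1: Find a^-1, the modular inverse of 5 mod 26.
Step 2: We need 5 * a^-1 = 1 (mod 26).
Step 3: 5 * 21 = 105 = 4 * 26 + 1, so a^-1 = 21.
Step 4: D(y) = 21(y - 16) mod 26.
Step 5: Apply to 'Q' (y = 16): D(16) = 21 * (16 - 16) mod 26 = 21 * 0 mod 26 = 0 -> 'A'.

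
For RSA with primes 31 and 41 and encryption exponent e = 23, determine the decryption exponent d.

Step 1: n = 31 * 41 = 1271.
Step 2: phi(n) = 30 * 40 = 1200.
Step 3: Find d such that 23 * d = 1 (mod 1200).
Step 4: d = 23^(-1) mod 1200 = 887.
Verification: 23 * 887 = 20401 = 17 * 1200 + 1.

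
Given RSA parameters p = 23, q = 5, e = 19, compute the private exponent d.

Step 1: n = 23 * 5 = 115.
Step 2: phi(n) = 22 * 4 = 88.
Step 3: Find d such that 19 * d = 1 (mod 88).
Step 4: d = 19^(-1) mod 88 = 51.
Verification: 19 * 51 = 969 = 11 * 88 + 1.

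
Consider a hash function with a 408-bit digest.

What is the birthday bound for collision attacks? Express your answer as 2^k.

Step 1: The birthday paradox gives collision probability ~50% after sqrt(2^n) = 2^(n/2) hashes.
Step 2: For 408-bit output: 2^(408/2) = 2^204.
Step 3: Approximately 2^204 hash computations needed.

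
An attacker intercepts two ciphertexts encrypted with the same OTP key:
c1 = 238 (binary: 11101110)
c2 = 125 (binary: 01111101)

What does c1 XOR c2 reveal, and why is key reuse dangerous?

Step 1: c1 XOR c2 = (m1 XOR k) XOR (m2 XOR k).
Step 2: By XOR associativity/commutativity: = m1 XOR m2 XOR k XOR k = m1 XOR m2.
Step 3: 11101110 XOR 01111101 = 10010011 = 147.
Step 4: The key cancels out! An attacker learns m1 XOR m2 = 147, revealing the relationship between plaintexts.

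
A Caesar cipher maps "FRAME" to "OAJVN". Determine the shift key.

Step 1: Compare first letters: F (position 5) -> O (position 14).
Step 2: Shift = (14 - 5) mod 26 = 9.
The shift value is 9.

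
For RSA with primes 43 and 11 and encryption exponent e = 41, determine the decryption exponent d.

Step 1: n = 43 * 11 = 473.
Step 2: phi(n) = 42 * 10 = 420.
Step 3: Find d such that 41 * d = 1 (mod 420).
Step 4: d = 41^(-1) mod 420 = 41.
Verification: 41 * 41 = 1681 = 4 * 420 + 1.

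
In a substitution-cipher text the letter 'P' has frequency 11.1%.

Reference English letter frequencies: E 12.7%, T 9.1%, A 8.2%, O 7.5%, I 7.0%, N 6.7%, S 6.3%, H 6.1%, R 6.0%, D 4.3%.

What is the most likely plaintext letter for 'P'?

Step 1: The observed frequency is 11.1%.
Step 2: Compare with English frequencies:
  E: 12.7% (difference: 1.6%) <-- closest
  T: 9.1% (difference: 2.0%)
  A: 8.2% (difference: 2.9%)
  O: 7.5% (difference: 3.6%)
  I: 7.0% (difference: 4.1%)
  N: 6.7% (difference: 4.4%)
  S: 6.3% (difference: 4.8%)
  H: 6.1% (difference: 5.0%)
  R: 6.0% (difference: 5.1%)
  D: 4.3% (difference: 6.8%)
Step 3: 'P' most likely represents 'E' (frequency 12.7%).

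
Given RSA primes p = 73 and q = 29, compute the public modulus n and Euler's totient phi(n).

Step 1: n = p * q = 73 * 29 = 2117.
Step 2: phi(n) = (p-1)(q-1) = 72 * 28 = 2016.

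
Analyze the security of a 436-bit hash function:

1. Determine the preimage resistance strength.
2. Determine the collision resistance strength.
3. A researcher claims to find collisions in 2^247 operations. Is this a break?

Step 1: Preimage resistance requires brute-force of 2^436 operations.
Step 2: Collision resistance (birthday bound) = 2^(436/2) = 2^218.
Step 3: The claimed attack costs 2^247 operations.
Step 4: Since 2^247 >= 2^218, the claimed attack is no faster than the generic birthday attack, so this does not break collision resistance.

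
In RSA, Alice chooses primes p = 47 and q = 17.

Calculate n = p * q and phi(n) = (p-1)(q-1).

Step 1: n = p * q = 47 * 17 = 799.
Step 2: phi(n) = (p-1)(q-1) = 46 * 16 = 736.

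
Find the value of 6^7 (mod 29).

Step 1: Compute 6^7 mod 29 step by step, reducing modulo 29 at each step.
  6^1 mod 29 = 6
  6^2 mod 29 = (6 * 6) mod 29 = 7
  6^3 mod 29 = (7 * 6) mod 29 = 13
  6^4 mod 29 = (13 * 6) mod 29 = 20
  6^5 mod 29 = (20 * 6) mod 29 = 4
  6^6 mod 29 = (4 * 6) mod 29 = 24
  6^7 mod 29 = (24 * 6) mod 29 = 28
Step 2: Result = 28.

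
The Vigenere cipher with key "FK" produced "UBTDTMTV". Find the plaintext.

Step 1: Extend key: FKFKFKFK
Step 2: Decrypt each letter (c - k) mod 26:
  U(20) - F(5) = (20-5) mod 26 = 15 = P
  B(1) - K(10) = (1-10) mod 26 = 17 = R
  T(19) - F(5) = (19-5) mod 26 = 14 = O
  D(3) - K(10) = (3-10) mod 26 = 19 = T
  T(19) - F(5) = (19-5) mod 26 = 14 = O
  M(12) - K(10) = (12-10) mod 26 = 2 = C
  T(19) - F(5) = (19-5) mod 26 = 14 = O
  V(21) - K(10) = (21-10) mod 26 = 11 = L
Plaintext: PROTOCOL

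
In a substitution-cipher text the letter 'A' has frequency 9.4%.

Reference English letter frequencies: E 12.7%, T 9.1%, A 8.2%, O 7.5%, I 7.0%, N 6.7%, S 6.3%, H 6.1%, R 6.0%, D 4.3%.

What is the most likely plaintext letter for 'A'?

Step 1: The observed frequency is 9.4%.
Step 2: Compare with English frequencies:
  E: 12.7% (difference: 3.3%)
  T: 9.1% (difference: 0.3%) <-- closest
  A: 8.2% (difference: 1.2%)
  O: 7.5% (difference: 1.9%)
  I: 7.0% (difference: 2.4%)
  N: 6.7% (difference: 2.7%)
  S: 6.3% (difference: 3.1%)
  H: 6.1% (difference: 3.3%)
  R: 6.0% (difference: 3.4%)
  D: 4.3% (difference: 5.1%)
Step 3: 'A' most likely represents 'T' (frequency 9.1%).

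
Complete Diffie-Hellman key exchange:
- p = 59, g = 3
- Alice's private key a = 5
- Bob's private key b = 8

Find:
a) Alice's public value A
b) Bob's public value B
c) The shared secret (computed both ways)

Step 1: A = g^a mod p = 3^5 mod 59 = 7.
Step 2: B = g^b mod p = 3^8 mod 59 = 12.
Step 3: Alice computes s = B^a mod p = 12^5 mod 59 = 29.
Step 4: Bob computes s = A^b mod p = 7^8 mod 59 = 29.
Both sides agree: shared secret = 29.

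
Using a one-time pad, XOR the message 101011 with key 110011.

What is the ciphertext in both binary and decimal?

Step 1: Write out the XOR operation bit by bit:
  Message: 101011
  Key:     110011
  XOR:     011000
Step 2: Convert to decimal: 011000 = 24.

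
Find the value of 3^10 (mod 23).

Step 1: Compute 3^10 mod 23 step by step, reducing modulo 23 at each step.
  3^1 mod 23 = 3
  3^2 mod 23 = (3 * 3) mod 23 = 9
  3^3 mod 23 = (9 * 3) mod 23 = 4
  3^4 mod 23 = (4 * 3) mod 23 = 12
  3^5 mod 23 = (12 * 3) mod 23 = 13
  3^6 mod 23 = (13 * 3) mod 23 = 16
  3^7 mod 23 = (16 * 3) mod 23 = 2
  3^8 mod 23 = (2 * 3) mod 23 = 6
  3^9 mod 23 = (6 * 3) mod 23 = 18
  3^10 mod 23 = (18 * 3) mod 23 = 8
Step 2: Result = 8.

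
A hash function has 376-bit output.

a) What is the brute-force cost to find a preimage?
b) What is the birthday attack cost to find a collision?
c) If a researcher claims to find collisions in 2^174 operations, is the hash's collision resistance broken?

Step 1: Preimage resistance requires brute-force of 2^376 operations.
Step 2: Collision resistance (birthday bound) = 2^(376/2) = 2^188.
Step 3: The claimed attack costs 2^174 operations.
Step 4: Since 2^174 < 2^188, the claimed attack beats the generic birthday bound, so collision resistance is broken.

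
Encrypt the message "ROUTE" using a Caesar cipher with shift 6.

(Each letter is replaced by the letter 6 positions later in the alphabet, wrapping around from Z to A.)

Step 1: For each letter, shift forward by 6 positions (mod 26).
  R (position 17) -> position (17+6) mod 26 = 23 -> X
  O (position 14) -> position (14+6) mod 26 = 20 -> U
  U (position 20) -> position (20+6) mod 26 = 0 -> A
  T (position 19) -> position (19+6) mod 26 = 25 -> Z
  E (position 4) -> position (4+6) mod 26 = 10 -> K
Result: XUAZK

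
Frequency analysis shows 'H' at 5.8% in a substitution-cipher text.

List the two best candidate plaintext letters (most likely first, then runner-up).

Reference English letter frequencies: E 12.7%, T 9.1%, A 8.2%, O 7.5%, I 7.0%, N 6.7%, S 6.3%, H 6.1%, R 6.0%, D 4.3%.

Step 1: Observed frequency of 'H' is 5.8%.
Step 2: Compute distances to each reference frequency and sort:
  R (6.0%): difference = 0.2% <-- BEST
  H (6.1%): difference = 0.3% <-- RUNNER-UP
  S (6.3%): difference = 0.5%
  N (6.7%): difference = 0.9%
  I (7.0%): difference = 1.2%
Step 3: Most likely is 'R' (6.0%, diff 0.2%); second most likely is 'H' (6.1%, diff 0.3%).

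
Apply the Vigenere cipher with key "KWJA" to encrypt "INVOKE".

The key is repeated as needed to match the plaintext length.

Step 1: Repeat key to match plaintext length:
  Plaintext: INVOKE
  Key:       KWJAKW
Step 2: Encrypt each letter:
  I(8) + K(10) = (8+10) mod 26 = 18 = S
  N(13) + W(22) = (13+22) mod 26 = 9 = J
  V(21) + J(9) = (21+9) mod 26 = 4 = E
  O(14) + A(0) = (14+0) mod 26 = 14 = O
  K(10) + K(10) = (10+10) mod 26 = 20 = U
  E(4) + W(22) = (4+22) mod 26 = 0 = A
Ciphertext: SJEOUA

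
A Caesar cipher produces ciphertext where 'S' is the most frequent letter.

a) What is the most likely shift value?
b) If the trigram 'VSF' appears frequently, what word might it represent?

Step 1: In English, 'E' is the most frequent letter (12.7%).
Step 2: The most frequent ciphertext letter is 'S' (position 18).
Step 3: Shift = (18 - 4) mod 26 = 14.
Step 4: Decrypt 'VSF' by shifting back 14:
  V -> H
  S -> E
  F -> R
Step 5: 'VSF' decrypts to 'HER'.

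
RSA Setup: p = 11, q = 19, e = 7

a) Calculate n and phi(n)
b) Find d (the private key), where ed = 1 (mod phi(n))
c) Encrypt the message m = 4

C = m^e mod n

Step 1: n = 11 * 19 = 209.
Step 2: phi(n) = (11-1)(19-1) = 10 * 18 = 180.
Step 3: Find d = 7^(-1) mod 180 = 103.
  Verify: 7 * 103 = 721 = 1 (mod 180).
Step 4: C = 4^7 mod 209 = 82.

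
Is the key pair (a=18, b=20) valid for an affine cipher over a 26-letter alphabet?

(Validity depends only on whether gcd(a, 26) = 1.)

Step 1: Compute gcd(18, 26).
Step 2: gcd(18, 26) = 2.
Since gcd = 2 != 1, 18 shares a common factor with 26, so it cannot be used.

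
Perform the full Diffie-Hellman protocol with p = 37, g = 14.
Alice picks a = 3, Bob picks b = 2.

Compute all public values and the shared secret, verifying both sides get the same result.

Step 1: A = g^a mod p = 14^3 mod 37 = 6.
Step 2: B = g^b mod p = 14^2 mod 37 = 11.
Step 3: Alice computes s = B^a mod p = 11^3 mod 37 = 36.
Step 4: Bob computes s = A^b mod p = 6^2 mod 37 = 36.
Both sides agree: shared secret = 36.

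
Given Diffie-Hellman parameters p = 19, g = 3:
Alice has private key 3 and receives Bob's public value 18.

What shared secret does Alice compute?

Step 1: s = B^a mod p = 18^3 mod 19.
  18^1 mod 19 = 18
  18^2 mod 19 = (18 * 18) mod 19 = 1
  18^3 mod 19 = (1 * 18) mod 19 = 18
Result: shared secret = 18.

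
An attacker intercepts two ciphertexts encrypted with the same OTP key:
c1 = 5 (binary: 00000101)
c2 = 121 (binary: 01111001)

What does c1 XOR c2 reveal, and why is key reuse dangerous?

Step 1: c1 XOR c2 = (m1 XOR k) XOR (m2 XOR k).
Step 2: By XOR associativity/commutativity: = m1 XOR m2 XOR k XOR k = m1 XOR m2.
Step 3: 00000101 XOR 01111001 = 01111100 = 124.
Step 4: The key cancels out! An attacker learns m1 XOR m2 = 124, revealing the relationship between plaintexts.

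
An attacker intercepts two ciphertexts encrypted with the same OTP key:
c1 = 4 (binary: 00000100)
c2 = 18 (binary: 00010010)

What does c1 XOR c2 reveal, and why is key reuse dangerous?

Step 1: c1 XOR c2 = (m1 XOR k) XOR (m2 XOR k).
Step 2: By XOR associativity/commutativity: = m1 XOR m2 XOR k XOR k = m1 XOR m2.
Step 3: 00000100 XOR 00010010 = 00010110 = 22.
Step 4: The key cancels out! An attacker learns m1 XOR m2 = 22, revealing the relationship between plaintexts.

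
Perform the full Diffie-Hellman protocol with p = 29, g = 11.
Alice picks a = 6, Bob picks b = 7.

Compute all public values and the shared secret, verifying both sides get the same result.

Step 1: A = g^a mod p = 11^6 mod 29 = 9.
Step 2: B = g^b mod p = 11^7 mod 29 = 12.
Step 3: Alice computes s = B^a mod p = 12^6 mod 29 = 28.
Step 4: Bob computes s = A^b mod p = 9^7 mod 29 = 28.
Both sides agree: shared secret = 28.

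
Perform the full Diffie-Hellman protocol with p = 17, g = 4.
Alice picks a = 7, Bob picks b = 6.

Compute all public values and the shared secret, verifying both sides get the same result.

Step 1: A = g^a mod p = 4^7 mod 17 = 13.
Step 2: B = g^b mod p = 4^6 mod 17 = 16.
Step 3: Alice computes s = B^a mod p = 16^7 mod 17 = 16.
Step 4: Bob computes s = A^b mod p = 13^6 mod 17 = 16.
Both sides agree: shared secret = 16.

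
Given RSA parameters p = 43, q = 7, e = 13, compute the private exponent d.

Step 1: n = 43 * 7 = 301.
Step 2: phi(n) = 42 * 6 = 252.
Step 3: Find d such that 13 * d = 1 (mod 252).
Step 4: d = 13^(-1) mod 252 = 97.
Verification: 13 * 97 = 1261 = 5 * 252 + 1.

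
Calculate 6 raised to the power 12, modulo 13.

Step 1: Compute 6^12 mod 13 step by step, reducing modulo 13 at each step.
  6^1 mod 13 = 6
  6^2 mod 13 = (6 * 6) mod 13 = 10
  6^3 mod 13 = (10 * 6) mod 13 = 8
  6^4 mod 13 = (8 * 6) mod 13 = 9
  6^5 mod 13 = (9 * 6) mod 13 = 2
  6^6 mod 13 = (2 * 6) mod 13 = 12
  6^7 mod 13 = (12 * 6) mod 13 = 7
  6^8 mod 13 = (7 * 6) mod 13 = 3
  6^9 mod 13 = (3 * 6) mod 13 = 5
  6^10 mod 13 = (5 * 6) mod 13 = 4
  6^11 mod 13 = (4 * 6) mod 13 = 11
  6^12 mod 13 = (11 * 6) mod 13 = 1
Step 2: Result = 1.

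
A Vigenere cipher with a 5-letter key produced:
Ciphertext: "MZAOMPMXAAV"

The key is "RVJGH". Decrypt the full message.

Step 1: Key 'RVJGH' has length 5. Extended key: RVJGHRVJGHR
Step 2: Decrypt each position:
  M(12) - R(17) = 21 = V
  Z(25) - V(21) = 4 = E
  A(0) - J(9) = 17 = R
  O(14) - G(6) = 8 = I
  M(12) - H(7) = 5 = F
  P(15) - R(17) = 24 = Y
  M(12) - V(21) = 17 = R
  X(23) - J(9) = 14 = O
  A(0) - G(6) = 20 = U
  A(0) - H(7) = 19 = T
  V(21) - R(17) = 4 = E
Plaintext: VERIFYROUTE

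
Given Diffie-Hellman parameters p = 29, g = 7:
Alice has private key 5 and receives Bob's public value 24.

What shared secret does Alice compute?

Step 1: s = B^a mod p = 24^5 mod 29.
  24^1 mod 29 = 24
  24^2 mod 29 = (24 * 24) mod 29 = 25
  24^3 mod 29 = (25 * 24) mod 29 = 20
  24^4 mod 29 = (20 * 24) mod 29 = 16
  24^5 mod 29 = (16 * 24) mod 29 = 7
Result: shared secret = 7.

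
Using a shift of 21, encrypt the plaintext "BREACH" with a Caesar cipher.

Step 1: For each letter, shift forward by 21 positions (mod 26).
  B (position 1) -> position (1+21) mod 26 = 22 -> W
  R (position 17) -> position (17+21) mod 26 = 12 -> M
  E (position 4) -> position (4+21) mod 26 = 25 -> Z
  A (position 0) -> position (0+21) mod 26 = 21 -> V
  C (position 2) -> position (2+21) mod 26 = 23 -> X
  H (position 7) -> position (7+21) mod 26 = 2 -> C
Result: WMZVXC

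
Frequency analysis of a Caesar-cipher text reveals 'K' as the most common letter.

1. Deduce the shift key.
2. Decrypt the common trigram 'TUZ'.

Step 1: In English, 'E' is the most frequent letter (12.7%).
Step 2: The most frequent ciphertext letter is 'K' (position 10).
Step 3: Shift = (10 - 4) mod 26 = 6.
Step 4: Decrypt 'TUZ' by shifting back 6:
  T -> N
  U -> O
  Z -> T
Step 5: 'TUZ' decrypts to 'NOT'.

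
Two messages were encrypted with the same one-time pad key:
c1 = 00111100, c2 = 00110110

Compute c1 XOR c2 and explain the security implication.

Step 1: c1 XOR c2 = (m1 XOR k) XOR (m2 XOR k).
Step 2: By XOR associativity/commutativity: = m1 XOR m2 XOR k XOR k = m1 XOR m2.
Step 3: 00111100 XOR 00110110 = 00001010 = 10.
Step 4: The key cancels out! An attacker learns m1 XOR m2 = 10, revealing the relationship between plaintexts.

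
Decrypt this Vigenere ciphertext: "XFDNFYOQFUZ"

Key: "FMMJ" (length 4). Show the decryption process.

Step 1: Key 'FMMJ' has length 4. Extended key: FMMJFMMJFMM
Step 2: Decrypt each position:
  X(23) - F(5) = 18 = S
  F(5) - M(12) = 19 = T
  D(3) - M(12) = 17 = R
  N(13) - J(9) = 4 = E
  F(5) - F(5) = 0 = A
  Y(24) - M(12) = 12 = M
  O(14) - M(12) = 2 = C
  Q(16) - J(9) = 7 = H
  F(5) - F(5) = 0 = A
  U(20) - M(12) = 8 = I
  Z(25) - M(12) = 13 = N
Plaintext: STREAMCHAIN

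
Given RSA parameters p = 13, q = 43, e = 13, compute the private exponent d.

Step 1: n = 13 * 43 = 559.
Step 2: phi(n) = 12 * 42 = 504.
Step 3: Find d such that 13 * d = 1 (mod 504).
Step 4: d = 13^(-1) mod 504 = 349.
Verification: 13 * 349 = 4537 = 9 * 504 + 1.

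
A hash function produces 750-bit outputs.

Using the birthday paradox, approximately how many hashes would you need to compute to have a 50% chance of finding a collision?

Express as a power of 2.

Step 1: The birthday paradox gives collision probability ~50% after sqrt(2^n) = 2^(n/2) hashes.
Step 2: For 750-bit output: 2^(750/2) = 2^375.
Step 3: Approximately 2^375 hash computations needed.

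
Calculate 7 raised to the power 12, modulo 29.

Step 1: Compute 7^12 mod 29 step by step, reducing modulo 29 at each step.
  7^1 mod 29 = 7
  7^2 mod 29 = (7 * 7) mod 29 = 20
  7^3 mod 29 = (20 * 7) mod 29 = 24
  7^4 mod 29 = (24 * 7) mod 29 = 23
  7^5 mod 29 = (23 * 7) mod 29 = 16
  7^6 mod 29 = (16 * 7) mod 29 = 25
  7^7 mod 29 = (25 * 7) mod 29 = 1
  7^8 mod 29 = (1 * 7) mod 29 = 7
  7^9 mod 29 = (7 * 7) mod 29 = 20
  7^10 mod 29 = (20 * 7) mod 29 = 24
  7^11 mod 29 = (24 * 7) mod 29 = 23
  7^12 mod 29 = (23 * 7) mod 29 = 16
Step 2: Result = 16.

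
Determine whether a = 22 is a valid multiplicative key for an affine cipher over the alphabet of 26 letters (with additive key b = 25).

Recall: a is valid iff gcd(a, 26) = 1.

Step 1: Compute gcd(22, 26).
Step 2: gcd(22, 26) = 2.
Since gcd = 2 != 1, 22 shares a common factor with 26, so it cannot be used.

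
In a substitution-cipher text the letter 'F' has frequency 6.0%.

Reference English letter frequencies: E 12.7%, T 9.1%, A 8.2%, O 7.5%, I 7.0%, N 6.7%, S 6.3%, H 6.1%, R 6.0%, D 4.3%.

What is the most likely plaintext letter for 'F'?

Step 1: The observed frequency is 6.0%.
Step 2: Compare with English frequencies:
  E: 12.7% (difference: 6.7%)
  T: 9.1% (difference: 3.1%)
  A: 8.2% (difference: 2.2%)
  O: 7.5% (difference: 1.5%)
  I: 7.0% (difference: 1.0%)
  N: 6.7% (difference: 0.7%)
  S: 6.3% (difference: 0.3%)
  H: 6.1% (difference: 0.1%)
  R: 6.0% (difference: 0.0%) <-- closest
  D: 4.3% (difference: 1.7%)
Step 3: 'F' most likely represents 'R' (frequency 6.0%).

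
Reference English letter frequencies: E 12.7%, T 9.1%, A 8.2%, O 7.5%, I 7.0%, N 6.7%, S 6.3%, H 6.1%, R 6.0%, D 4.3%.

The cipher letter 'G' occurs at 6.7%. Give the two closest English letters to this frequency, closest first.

Step 1: Observed frequency of 'G' is 6.7%.
Step 2: Compute distances to each reference frequency and sort:
  N (6.7%): difference = 0.0% <-- BEST
  I (7.0%): difference = 0.3% <-- RUNNER-UP
  S (6.3%): difference = 0.4%
  H (6.1%): difference = 0.6%
  R (6.0%): difference = 0.7%
Step 3: Most likely is 'N' (6.7%, diff 0.0%); second most likely is 'I' (7.0%, diff 0.3%).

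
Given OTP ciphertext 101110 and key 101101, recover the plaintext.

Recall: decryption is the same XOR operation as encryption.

Step 1: XOR ciphertext with key:
  Ciphertext: 101110
  Key:        101101
  XOR:        000011
Step 2: Plaintext = 000011 = 3 in decimal.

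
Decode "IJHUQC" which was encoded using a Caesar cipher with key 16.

Step 1: Reverse the shift by subtracting 16 from each letter position.
  I (position 8) -> position (8-16) mod 26 = 18 -> S
  J (position 9) -> position (9-16) mod 26 = 19 -> T
  H (position 7) -> position (7-16) mod 26 = 17 -> R
  U (position 20) -> position (20-16) mod 26 = 4 -> E
  Q (position 16) -> position (16-16) mod 26 = 0 -> A
  C (position 2) -> position (2-16) mod 26 = 12 -> M
Decrypted message: STREAM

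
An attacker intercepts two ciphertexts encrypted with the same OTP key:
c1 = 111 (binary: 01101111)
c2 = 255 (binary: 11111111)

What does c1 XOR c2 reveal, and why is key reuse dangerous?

Step 1: c1 XOR c2 = (m1 XOR k) XOR (m2 XOR k).
Step 2: By XOR associativity/commutativity: = m1 XOR m2 XOR k XOR k = m1 XOR m2.
Step 3: 01101111 XOR 11111111 = 10010000 = 144.
Step 4: The key cancels out! An attacker learns m1 XOR m2 = 144, revealing the relationship between plaintexts.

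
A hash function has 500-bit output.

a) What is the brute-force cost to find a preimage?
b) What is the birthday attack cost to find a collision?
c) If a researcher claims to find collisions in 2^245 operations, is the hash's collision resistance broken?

Step 1: Preimage resistance requires brute-force of 2^500 operations.
Step 2: Collision resistance (birthday bound) = 2^(500/2) = 2^250.
Step 3: The claimed attack costs 2^245 operations.
Step 4: Since 2^245 < 2^250, the claimed attack beats the generic birthday bound, so collision resistance is broken.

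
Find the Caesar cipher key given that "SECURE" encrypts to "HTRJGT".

Step 1: Compare first letters: S (position 18) -> H (position 7).
Step 2: Shift = (7 - 18) mod 26 = 15.
The shift value is 15.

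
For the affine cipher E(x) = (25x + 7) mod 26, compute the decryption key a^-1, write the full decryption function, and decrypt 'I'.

Step 1: Find a^-1, the modular inverse of 25 mod 26.
Step 2: We need 25 * a^-1 = 1 (mod 26).
Step 3: 25 * 25 = 625 = 24 * 26 + 1, so a^-1 = 25.
Step 4: D(y) = 25(y - 7) mod 26.
Step 5: Apply to 'I' (y = 8): D(8) = 25 * (8 - 7) mod 26 = 25 * 1 mod 26 = 25 -> 'Z'.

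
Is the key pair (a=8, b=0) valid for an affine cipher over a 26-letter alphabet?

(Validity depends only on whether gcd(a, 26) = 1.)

Step 1: Compute gcd(8, 26).
Step 2: gcd(8, 26) = 2.
Since gcd = 2 != 1, 8 shares a common factor with 26, so it cannot be used.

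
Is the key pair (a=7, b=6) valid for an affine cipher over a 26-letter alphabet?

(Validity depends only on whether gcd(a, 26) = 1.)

Step 1: Compute gcd(7, 26).
Step 2: gcd(7, 26) = 1.
Since gcd = 1, 7 is coprime with 26, so it is a valid key.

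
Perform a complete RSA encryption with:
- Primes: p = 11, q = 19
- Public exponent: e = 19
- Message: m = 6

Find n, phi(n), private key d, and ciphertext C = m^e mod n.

Step 1: n = 11 * 19 = 209.
Step 2: phi(n) = (11-1)(19-1) = 10 * 18 = 180.
Step 3: Find d = 19^(-1) mod 180 = 19.
  Verify: 19 * 19 = 361 = 1 (mod 180).
Step 4: C = 6^19 mod 209 = 101.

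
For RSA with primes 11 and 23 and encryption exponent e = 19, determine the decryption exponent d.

Step 1: n = 11 * 23 = 253.
Step 2: phi(n) = 10 * 22 = 220.
Step 3: Find d such that 19 * d = 1 (mod 220).
Step 4: d = 19^(-1) mod 220 = 139.
Verification: 19 * 139 = 2641 = 12 * 220 + 1.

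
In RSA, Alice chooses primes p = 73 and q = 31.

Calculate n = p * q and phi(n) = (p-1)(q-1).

Step 1: n = p * q = 73 * 31 = 2263.
Step 2: phi(n) = (p-1)(q-1) = 72 * 30 = 2160.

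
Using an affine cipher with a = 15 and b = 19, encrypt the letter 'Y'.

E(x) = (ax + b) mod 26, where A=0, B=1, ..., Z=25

Step 1: Convert 'Y' to number: x = 24.
Step 2: E(24) = (15 * 24 + 19) mod 26 = 379 mod 26 = 15.
Step 3: Convert 15 back to letter: P.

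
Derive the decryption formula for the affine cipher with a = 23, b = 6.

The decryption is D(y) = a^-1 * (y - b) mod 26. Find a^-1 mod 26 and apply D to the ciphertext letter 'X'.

Step 1: Find a^-1, the modular inverse of 23 mod 26.
Step 2: We need 23 * a^-1 = 1 (mod 26).
Step 3: 23 * 17 = 391 = 15 * 26 + 1, so a^-1 = 17.
Step 4: D(y) = 17(y - 6) mod 26.
Step 5: Apply to 'X' (y = 23): D(23) = 17 * (23 - 6) mod 26 = 17 * 17 mod 26 = 3 -> 'D'.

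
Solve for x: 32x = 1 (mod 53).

Step 1: We need x such that 32 * x = 1 (mod 53).
Step 2: Using the extended Euclidean algorithm or trial:
  32 * 5 = 160 = 3 * 53 + 1.
Step 3: Since 160 mod 53 = 1, the inverse is x = 5.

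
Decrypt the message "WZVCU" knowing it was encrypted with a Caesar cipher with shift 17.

Step 1: Reverse the shift by subtracting 17 from each letter position.
  W (position 22) -> position (22-17) mod 26 = 5 -> F
  Z (position 25) -> position (25-17) mod 26 = 8 -> I
  V (position 21) -> position (21-17) mod 26 = 4 -> E
  C (position 2) -> position (2-17) mod 26 = 11 -> L
  U (position 20) -> position (20-17) mod 26 = 3 -> D
Decrypted message: FIELD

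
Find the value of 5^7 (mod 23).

Step 1: Compute 5^7 mod 23 step by step, reducing modulo 23 at each step.
  5^1 mod 23 = 5
  5^2 mod 23 = (5 * 5) mod 23 = 2
  5^3 mod 23 = (2 * 5) mod 23 = 10
  5^4 mod 23 = (10 * 5) mod 23 = 4
  5^5 mod 23 = (4 * 5) mod 23 = 20
  5^6 mod 23 = (20 * 5) mod 23 = 8
  5^7 mod 23 = (8 * 5) mod 23 = 17
Step 2: Result = 17.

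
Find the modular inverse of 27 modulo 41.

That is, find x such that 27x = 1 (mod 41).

Step 1: We need x such that 27 * x = 1 (mod 41).
Step 2: Using the extended Euclidean algorithm or trial:
  27 * 38 = 1026 = 25 * 41 + 1.
Step 3: Since 1026 mod 41 = 1, the inverse is x = 38.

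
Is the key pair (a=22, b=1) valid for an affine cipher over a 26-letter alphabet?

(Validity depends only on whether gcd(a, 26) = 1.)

Step 1: Compute gcd(22, 26).
Step 2: gcd(22, 26) = 2.
Since gcd = 2 != 1, 22 shares a common factor with 26, so it cannot be used.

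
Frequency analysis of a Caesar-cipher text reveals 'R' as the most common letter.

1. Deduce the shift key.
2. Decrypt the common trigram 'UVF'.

Step 1: In English, 'E' is the most frequent letter (12.7%).
Step 2: The most frequent ciphertext letter is 'R' (position 17).
Step 3: Shift = (17 - 4) mod 26 = 13.
Step 4: Decrypt 'UVF' by shifting back 13:
  U -> H
  V -> I
  F -> S
Step 5: 'UVF' decrypts to 'HIS'.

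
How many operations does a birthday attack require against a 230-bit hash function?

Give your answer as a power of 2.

Step 1: The birthday paradox gives collision probability ~50% after sqrt(2^n) = 2^(n/2) hashes.
Step 2: For 230-bit output: 2^(230/2) = 2^115.
Step 3: Approximately 2^115 hash computations needed.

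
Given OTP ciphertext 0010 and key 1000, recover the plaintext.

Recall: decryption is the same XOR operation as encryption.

Step 1: XOR ciphertext with key:
  Ciphertext: 0010
  Key:        1000
  XOR:        1010
Step 2: Plaintext = 1010 = 10 in decimal.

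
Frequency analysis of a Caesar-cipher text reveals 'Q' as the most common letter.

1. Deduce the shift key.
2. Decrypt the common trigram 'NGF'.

Step 1: In English, 'E' is the most frequent letter (12.7%).
Step 2: The most frequent ciphertext letter is 'Q' (position 16).
Step 3: Shift = (16 - 4) mod 26 = 12.
Step 4: Decrypt 'NGF' by shifting back 12:
  N -> B
  G -> U
  F -> T
Step 5: 'NGF' decrypts to 'BUT'.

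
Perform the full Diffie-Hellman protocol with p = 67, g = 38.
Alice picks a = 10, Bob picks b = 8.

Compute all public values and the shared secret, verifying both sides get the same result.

Step 1: A = g^a mod p = 38^10 mod 67 = 29.
Step 2: B = g^b mod p = 38^8 mod 67 = 37.
Step 3: Alice computes s = B^a mod p = 37^10 mod 67 = 37.
Step 4: Bob computes s = A^b mod p = 29^8 mod 67 = 37.
Both sides agree: shared secret = 37.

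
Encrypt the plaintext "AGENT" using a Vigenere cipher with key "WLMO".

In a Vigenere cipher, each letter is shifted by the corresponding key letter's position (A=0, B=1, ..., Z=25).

Step 1: Repeat key to match plaintext length:
  Plaintext: AGENT
  Key:       WLMOW
Step 2: Encrypt each letter:
  A(0) + W(22) = (0+22) mod 26 = 22 = W
  G(6) + L(11) = (6+11) mod 26 = 17 = R
  E(4) + M(12) = (4+12) mod 26 = 16 = Q
  N(13) + O(14) = (13+14) mod 26 = 1 = B
  T(19) + W(22) = (19+22) mod 26 = 15 = P
Ciphertext: WRQBP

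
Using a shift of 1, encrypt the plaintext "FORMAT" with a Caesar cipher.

Step 1: For each letter, shift forward by 1 positions (mod 26).
  F (position 5) -> position (5+1) mod 26 = 6 -> G
  O (position 14) -> position (14+1) mod 26 = 15 -> P
  R (position 17) -> position (17+1) mod 26 = 18 -> S
  M (position 12) -> position (12+1) mod 26 = 13 -> N
  A (position 0) -> position (0+1) mod 26 = 1 -> B
  T (position 19) -> position (19+1) mod 26 = 20 -> U
Result: GPSNBU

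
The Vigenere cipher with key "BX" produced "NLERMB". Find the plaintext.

Step 1: Extend key: BXBXBX
Step 2: Decrypt each letter (c - k) mod 26:
  N(13) - B(1) = (13-1) mod 26 = 12 = M
  L(11) - X(23) = (11-23) mod 26 = 14 = O
  E(4) - B(1) = (4-1) mod 26 = 3 = D
  R(17) - X(23) = (17-23) mod 26 = 20 = U
  M(12) - B(1) = (12-1) mod 26 = 11 = L
  B(1) - X(23) = (1-23) mod 26 = 4 = E
Plaintext: MODULE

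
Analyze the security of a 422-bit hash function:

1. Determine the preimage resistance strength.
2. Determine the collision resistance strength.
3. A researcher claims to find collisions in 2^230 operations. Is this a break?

Step 1: Preimage resistance requires brute-force of 2^422 operations.
Step 2: Collision resistance (birthday bound) = 2^(422/2) = 2^211.
Step 3: The claimed attack costs 2^230 operations.
Step 4: Since 2^230 >= 2^211, the claimed attack is no faster than the generic birthday attack, so this does not break collision resistance.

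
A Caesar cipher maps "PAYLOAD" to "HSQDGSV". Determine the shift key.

Step 1: Compare first letters: P (position 15) -> H (position 7).
Step 2: Shift = (7 - 15) mod 26 = 18.
The shift value is 18.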